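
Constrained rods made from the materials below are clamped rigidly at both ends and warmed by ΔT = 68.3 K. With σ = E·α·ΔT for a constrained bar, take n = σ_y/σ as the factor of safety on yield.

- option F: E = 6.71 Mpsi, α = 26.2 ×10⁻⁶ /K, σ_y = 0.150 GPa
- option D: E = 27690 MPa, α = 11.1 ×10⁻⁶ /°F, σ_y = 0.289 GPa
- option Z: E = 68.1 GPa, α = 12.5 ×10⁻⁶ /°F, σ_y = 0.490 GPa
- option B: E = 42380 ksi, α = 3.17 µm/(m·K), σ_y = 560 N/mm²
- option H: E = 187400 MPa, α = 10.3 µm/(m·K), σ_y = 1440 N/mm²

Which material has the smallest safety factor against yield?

In consistent units (E in GPa, α in ×10⁻⁶/K, σ_y in MPa):
  option F: E = 46.26, α = 26.2, σ_y = 150.0 → σ = 82.8 MPa, n = 1.81
  option D: E = 27.69, α = 20.0, σ_y = 289.0 → σ = 37.8 MPa, n = 7.65
  option Z: E = 68.10, α = 22.5, σ_y = 490.0 → σ = 105 MPa, n = 4.68
  option B: E = 292.2, α = 3.17, σ_y = 560.0 → σ = 63.3 MPa, n = 8.85
  option H: E = 187.4, α = 10.3, σ_y = 1440 → σ = 132 MPa, n = 10.9
The minimum is option F at n = 1.81.

option F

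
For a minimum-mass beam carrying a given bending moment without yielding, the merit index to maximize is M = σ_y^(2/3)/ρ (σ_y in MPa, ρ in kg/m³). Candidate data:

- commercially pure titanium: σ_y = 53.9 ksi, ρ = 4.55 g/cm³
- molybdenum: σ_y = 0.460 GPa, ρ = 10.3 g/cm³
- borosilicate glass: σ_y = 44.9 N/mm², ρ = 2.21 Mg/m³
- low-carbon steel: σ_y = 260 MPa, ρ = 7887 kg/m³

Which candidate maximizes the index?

commercially pure titanium

Convert each candidate to consistent units, then evaluate M:
  commercially pure titanium: σ_y = 371.6 MPa, ρ = 4550 kg/m³
  molybdenum: σ_y = 460.0 MPa, ρ = 10300 kg/m³
  borosilicate glass: σ_y = 44.90 MPa, ρ = 2210 kg/m³
  low-carbon steel: σ_y = 260.0 MPa, ρ = 7887 kg/m³
  commercially pure titanium: M = 11.4×10⁻³
  molybdenum: M = 5.79×10⁻³
  borosilicate glass: M = 5.72×10⁻³
  low-carbon steel: M = 5.17×10⁻³
Highest index: commercially pure titanium.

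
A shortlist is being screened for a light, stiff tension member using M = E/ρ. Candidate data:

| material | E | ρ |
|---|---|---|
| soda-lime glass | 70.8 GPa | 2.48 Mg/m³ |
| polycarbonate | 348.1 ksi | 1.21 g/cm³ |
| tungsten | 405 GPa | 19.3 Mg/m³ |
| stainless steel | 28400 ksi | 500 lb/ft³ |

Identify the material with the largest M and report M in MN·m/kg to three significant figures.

Putting every candidate on a common basis:
  soda-lime glass: E = 70.80 GPa, ρ = 2480 kg/m³
  polycarbonate: E = 2.400 GPa, ρ = 1210 kg/m³
  tungsten: E = 405.0 GPa, ρ = 19300 kg/m³
  stainless steel: E = 195.8 GPa, ρ = 8009 kg/m³
  soda-lime glass: M = 28.5 MN·m/kg
  stainless steel: M = 24.4 MN·m/kg
  tungsten: M = 21.0 MN·m/kg
  polycarbonate: M = 1.98 MN·m/kg
Highest index: soda-lime glass.

soda-lime glass, M = 28.5 MN·m/kg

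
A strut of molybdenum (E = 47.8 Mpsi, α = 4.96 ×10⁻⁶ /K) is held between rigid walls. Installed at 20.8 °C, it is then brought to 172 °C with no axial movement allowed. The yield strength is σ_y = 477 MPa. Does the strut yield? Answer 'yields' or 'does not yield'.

E = 47.8 Mpsi = 329.6 GPa.
ΔT = 151.2 K. Constrained thermal stress σ = E·α·ΔT = 329.6×10³ MPa × 4.96×10⁻⁶ × 151.2 = 247 MPa (compressive).
Compare to σ_y = 477 MPa: σ < σ_y, so it does not yield.

does not yield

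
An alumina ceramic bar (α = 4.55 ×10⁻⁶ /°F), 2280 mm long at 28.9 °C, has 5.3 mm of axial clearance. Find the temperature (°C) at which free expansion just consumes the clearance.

313 °C

α = 4.55×10⁻⁶/°F × 9/5 = 8.19×10⁻⁶/K.
α·L₀·ΔT = 5.3 mm ⇒ ΔT = 5.3 / (8.19×10⁻⁶ × 2280.0) = 283.8 K.
T = 28.9 + 283.8 = 312.7 °C.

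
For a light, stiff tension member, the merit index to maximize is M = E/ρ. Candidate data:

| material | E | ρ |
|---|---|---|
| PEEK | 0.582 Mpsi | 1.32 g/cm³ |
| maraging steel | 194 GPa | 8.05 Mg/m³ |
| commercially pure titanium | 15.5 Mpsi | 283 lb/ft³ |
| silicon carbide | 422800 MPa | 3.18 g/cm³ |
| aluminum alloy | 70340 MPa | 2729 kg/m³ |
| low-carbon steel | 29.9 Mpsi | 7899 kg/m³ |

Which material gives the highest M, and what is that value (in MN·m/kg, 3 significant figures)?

silicon carbide, M = 133 MN·m/kg

Normalizing units and computing the index:
  PEEK: E = 4.013 GPa, ρ = 1320 kg/m³
  maraging steel: E = 194.0 GPa, ρ = 8050 kg/m³
  commercially pure titanium: E = 106.9 GPa, ρ = 4533 kg/m³
  silicon carbide: E = 422.8 GPa, ρ = 3180 kg/m³
  aluminum alloy: E = 70.34 GPa, ρ = 2729 kg/m³
  low-carbon steel: E = 206.2 GPa, ρ = 7899 kg/m³
  silicon carbide: M = 133 MN·m/kg
  low-carbon steel: M = 26.1 MN·m/kg
  aluminum alloy: M = 25.8 MN·m/kg
  maraging steel: M = 24.1 MN·m/kg
  commercially pure titanium: M = 23.6 MN·m/kg
  PEEK: M = 3.04 MN·m/kg
Silicon carbide ranks first.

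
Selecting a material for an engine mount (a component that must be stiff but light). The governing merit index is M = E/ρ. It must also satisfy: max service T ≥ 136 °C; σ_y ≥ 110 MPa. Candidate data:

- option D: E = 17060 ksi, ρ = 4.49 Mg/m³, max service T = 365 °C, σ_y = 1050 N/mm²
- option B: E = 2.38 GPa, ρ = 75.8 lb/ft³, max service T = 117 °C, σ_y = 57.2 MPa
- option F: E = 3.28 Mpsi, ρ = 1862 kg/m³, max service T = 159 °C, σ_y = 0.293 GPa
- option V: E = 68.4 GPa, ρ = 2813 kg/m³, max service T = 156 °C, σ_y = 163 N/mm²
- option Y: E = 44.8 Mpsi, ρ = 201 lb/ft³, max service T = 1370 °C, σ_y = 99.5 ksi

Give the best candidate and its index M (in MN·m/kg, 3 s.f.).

option Y, M = 95.9 MN·m/kg

Screen on constraints: max service T ≥ 136 °C; σ_y ≥ 110 MPa. Survivors: option D, option F, option V, option Y.
Normalizing units and computing the index:
  option D: E = 117.6 GPa, ρ = 4490 kg/m³
  option F: E = 22.61 GPa, ρ = 1862 kg/m³
  option V: E = 68.40 GPa, ρ = 2813 kg/m³
  option Y: E = 308.9 GPa, ρ = 3220 kg/m³
  option Y: M = 95.9 MN·m/kg
  option D: M = 26.2 MN·m/kg
  option V: M = 24.3 MN·m/kg
  option F: M = 12.1 MN·m/kg
Option Y has the largest M.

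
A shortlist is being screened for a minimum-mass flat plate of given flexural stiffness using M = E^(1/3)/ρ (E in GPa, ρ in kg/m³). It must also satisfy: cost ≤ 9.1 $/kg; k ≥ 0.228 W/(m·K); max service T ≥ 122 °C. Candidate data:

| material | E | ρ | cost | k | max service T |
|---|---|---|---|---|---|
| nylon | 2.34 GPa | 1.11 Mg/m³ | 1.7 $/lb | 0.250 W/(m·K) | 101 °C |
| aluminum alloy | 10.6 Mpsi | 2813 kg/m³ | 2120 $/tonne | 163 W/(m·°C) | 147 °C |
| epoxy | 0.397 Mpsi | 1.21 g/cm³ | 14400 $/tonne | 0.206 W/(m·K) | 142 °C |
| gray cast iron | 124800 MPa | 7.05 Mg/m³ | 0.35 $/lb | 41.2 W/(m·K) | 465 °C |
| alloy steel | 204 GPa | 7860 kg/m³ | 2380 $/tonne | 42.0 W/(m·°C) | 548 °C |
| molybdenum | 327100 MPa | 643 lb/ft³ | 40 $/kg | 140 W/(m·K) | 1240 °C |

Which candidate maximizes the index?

Screen on constraints: cost ≤ 9.1 $/kg; k ≥ 0.228 W/(m·K); max service T ≥ 122 °C. Survivors: aluminum alloy, gray cast iron, alloy steel.
After converting to SI:
  aluminum alloy: E = 73.08 GPa, ρ = 2813 kg/m³
  gray cast iron: E = 124.8 GPa, ρ = 7050 kg/m³
  alloy steel: E = 204.0 GPa, ρ = 7860 kg/m³
  aluminum alloy: M = 1.49×10⁻³
  alloy steel: M = 0.749×10⁻³
  gray cast iron: M = 0.709×10⁻³
Highest index: aluminum alloy.

aluminum alloy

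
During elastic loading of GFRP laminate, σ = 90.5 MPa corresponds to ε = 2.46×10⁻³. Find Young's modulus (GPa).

36.8 GPa

E = σ/ε = 90.5 MPa / 2.46×10⁻³ = 36790 MPa = 36.8 GPa.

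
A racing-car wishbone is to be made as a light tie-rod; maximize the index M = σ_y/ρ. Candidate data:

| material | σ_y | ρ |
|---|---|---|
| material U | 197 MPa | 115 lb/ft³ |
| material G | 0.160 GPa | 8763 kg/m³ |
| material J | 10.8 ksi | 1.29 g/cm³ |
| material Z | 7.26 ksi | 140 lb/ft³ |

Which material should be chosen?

material U

Normalizing units and computing the index:
  material U: σ_y = 197.0 MPa, ρ = 1842 kg/m³
  material G: σ_y = 160.0 MPa, ρ = 8763 kg/m³
  material J: σ_y = 74.46 MPa, ρ = 1290 kg/m³
  material Z: σ_y = 50.06 MPa, ρ = 2243 kg/m³
  material U: M = 107 kN·m/kg
  material J: M = 57.7 kN·m/kg
  material Z: M = 22.3 kN·m/kg
  material G: M = 18.3 kN·m/kg
Material U ranks first.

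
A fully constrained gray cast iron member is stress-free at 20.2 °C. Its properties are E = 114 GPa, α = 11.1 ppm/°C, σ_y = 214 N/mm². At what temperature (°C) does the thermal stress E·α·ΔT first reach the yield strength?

189 °C

σ_y = 214 N/mm² = 214.0 MPa.
E·α·ΔT = 214.0 MPa ⇒ ΔT = 214.0 / (114.0×10³ × 11.1×10⁻⁶) = 169.1 K.
T = 20.2 + 169.1 = 189.3 °C.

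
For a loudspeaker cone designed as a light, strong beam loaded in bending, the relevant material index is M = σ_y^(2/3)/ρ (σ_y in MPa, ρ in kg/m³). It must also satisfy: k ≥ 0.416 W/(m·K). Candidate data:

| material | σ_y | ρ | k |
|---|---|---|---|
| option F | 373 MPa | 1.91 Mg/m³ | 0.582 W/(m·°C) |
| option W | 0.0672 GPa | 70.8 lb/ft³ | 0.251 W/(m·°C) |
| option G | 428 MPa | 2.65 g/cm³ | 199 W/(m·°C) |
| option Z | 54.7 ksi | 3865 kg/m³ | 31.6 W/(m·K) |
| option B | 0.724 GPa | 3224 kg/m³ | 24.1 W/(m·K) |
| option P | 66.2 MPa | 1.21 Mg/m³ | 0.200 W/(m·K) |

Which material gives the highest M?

Screen on constraints: k ≥ 0.416 W/(m·K). Survivors: option F, option G, option Z, option B.
Normalizing units and computing the index:
  option F: σ_y = 373.0 MPa, ρ = 1910 kg/m³
  option G: σ_y = 428.0 MPa, ρ = 2650 kg/m³
  option Z: σ_y = 377.1 MPa, ρ = 3865 kg/m³
  option B: σ_y = 724.0 MPa, ρ = 3224 kg/m³
  option F: M = 27.1×10⁻³
  option B: M = 25.0×10⁻³
  option G: M = 21.4×10⁻³
  option Z: M = 13.5×10⁻³
The maximum is for option F.

option F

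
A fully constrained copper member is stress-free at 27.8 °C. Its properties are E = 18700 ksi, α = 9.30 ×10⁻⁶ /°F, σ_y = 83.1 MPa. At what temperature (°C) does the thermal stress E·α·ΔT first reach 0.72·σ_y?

E = 18700 ksi = 128.9 GPa.
α = 9.30×10⁻⁶/°F × 9/5 = 16.7×10⁻⁶/K.
E·α·ΔT = 59.83 MPa ⇒ ΔT = 59.83 / (128.9×10³ × 16.7×10⁻⁶) = 27.72 K.
T = 27.8 + 27.72 = 55.52 °C.

55.5 °C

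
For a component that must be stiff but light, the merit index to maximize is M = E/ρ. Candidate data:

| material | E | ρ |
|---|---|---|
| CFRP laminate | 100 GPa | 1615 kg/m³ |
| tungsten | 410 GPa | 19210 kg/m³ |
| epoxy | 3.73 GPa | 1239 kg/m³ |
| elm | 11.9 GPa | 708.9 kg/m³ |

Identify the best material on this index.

CFRP laminate

Per-candidate index values:
  CFRP laminate: M = 61.9 MN·m/kg
  tungsten: M = 21.3 MN·m/kg
  elm: M = 16.8 MN·m/kg
  epoxy: M = 3.01 MN·m/kg
Highest index: CFRP laminate.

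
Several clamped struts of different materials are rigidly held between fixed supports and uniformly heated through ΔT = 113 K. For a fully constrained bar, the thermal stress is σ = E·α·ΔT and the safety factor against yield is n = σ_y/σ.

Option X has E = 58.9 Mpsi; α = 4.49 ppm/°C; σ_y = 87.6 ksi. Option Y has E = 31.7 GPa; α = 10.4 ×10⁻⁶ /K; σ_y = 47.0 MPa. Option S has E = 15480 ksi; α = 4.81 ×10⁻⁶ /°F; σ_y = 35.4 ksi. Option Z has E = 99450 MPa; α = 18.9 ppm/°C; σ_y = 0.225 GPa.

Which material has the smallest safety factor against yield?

With everything in SI (GPa, ×10⁻⁶/K, MPa):
  option X: E = 406.1, α = 4.49, σ_y = 604.0 → σ = 206 MPa, n = 2.93
  option Y: E = 31.70, α = 10.4, σ_y = 47.00 → σ = 37.3 MPa, n = 1.26
  option S: E = 106.7, α = 8.66, σ_y = 244.1 → σ = 104 MPa, n = 2.34
  option Z: E = 99.45, α = 18.9, σ_y = 225.0 → σ = 212 MPa, n = 1.06
Smallest n: option Z with n = 1.06.

option Z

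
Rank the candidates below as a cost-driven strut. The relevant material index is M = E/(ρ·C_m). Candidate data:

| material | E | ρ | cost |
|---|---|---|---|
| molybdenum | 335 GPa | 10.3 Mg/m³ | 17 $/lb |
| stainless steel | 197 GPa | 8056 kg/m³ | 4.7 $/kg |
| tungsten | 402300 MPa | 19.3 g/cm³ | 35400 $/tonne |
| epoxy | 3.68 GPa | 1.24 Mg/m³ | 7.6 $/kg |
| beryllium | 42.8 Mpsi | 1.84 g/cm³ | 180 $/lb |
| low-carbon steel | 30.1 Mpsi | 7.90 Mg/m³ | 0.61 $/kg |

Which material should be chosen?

low-carbon steel

Putting every candidate on a common basis:
  molybdenum: E = 335.0 GPa, ρ = 10300 kg/m³, cost = 37.48 $/kg
  stainless steel: E = 197.0 GPa, ρ = 8056 kg/m³, cost = 4.700 $/kg
  tungsten: E = 402.3 GPa, ρ = 19300 kg/m³, cost = 35.40 $/kg
  epoxy: E = 3.680 GPa, ρ = 1240 kg/m³, cost = 7.600 $/kg
  beryllium: E = 295.1 GPa, ρ = 1840 kg/m³, cost = 396.8 $/kg
  low-carbon steel: E = 207.5 GPa, ρ = 7900 kg/m³, cost = 0.6100 $/kg
  low-carbon steel: M = 43.1 MN·m per $
  stainless steel: M = 5.20 MN·m per $
  molybdenum: M = 0.868 MN·m per $
  tungsten: M = 0.589 MN·m per $
  beryllium: M = 0.404 MN·m per $
  epoxy: M = 0.390 MN·m per $
Highest index: low-carbon steel.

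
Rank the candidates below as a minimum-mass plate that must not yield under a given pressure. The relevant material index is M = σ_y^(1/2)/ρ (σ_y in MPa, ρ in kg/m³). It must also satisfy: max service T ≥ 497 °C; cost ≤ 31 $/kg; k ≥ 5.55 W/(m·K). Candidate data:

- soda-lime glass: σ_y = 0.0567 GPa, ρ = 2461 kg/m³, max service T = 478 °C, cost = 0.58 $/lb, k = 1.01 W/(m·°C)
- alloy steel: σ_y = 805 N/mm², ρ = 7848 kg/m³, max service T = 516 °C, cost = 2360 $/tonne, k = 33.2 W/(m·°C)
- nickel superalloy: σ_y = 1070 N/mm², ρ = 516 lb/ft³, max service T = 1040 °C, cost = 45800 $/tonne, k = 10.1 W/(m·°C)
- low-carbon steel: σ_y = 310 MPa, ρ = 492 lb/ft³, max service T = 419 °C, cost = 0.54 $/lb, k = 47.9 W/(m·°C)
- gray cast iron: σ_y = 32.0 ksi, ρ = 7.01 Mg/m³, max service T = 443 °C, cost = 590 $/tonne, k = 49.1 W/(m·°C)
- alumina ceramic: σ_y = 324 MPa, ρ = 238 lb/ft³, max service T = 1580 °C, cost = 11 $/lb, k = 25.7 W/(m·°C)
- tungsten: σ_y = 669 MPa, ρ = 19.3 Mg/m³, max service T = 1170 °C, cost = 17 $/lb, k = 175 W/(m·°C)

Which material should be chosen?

alumina ceramic

Screen on constraints: max service T ≥ 497 °C; cost ≤ 31 $/kg; k ≥ 5.55 W/(m·K). Survivors: alloy steel, alumina ceramic.
After converting to SI:
  alloy steel: σ_y = 805.0 MPa, ρ = 7848 kg/m³
  alumina ceramic: σ_y = 324.0 MPa, ρ = 3812 kg/m³
  alumina ceramic: M = 4.72×10⁻³
  alloy steel: M = 3.62×10⁻³
The maximum is for alumina ceramic.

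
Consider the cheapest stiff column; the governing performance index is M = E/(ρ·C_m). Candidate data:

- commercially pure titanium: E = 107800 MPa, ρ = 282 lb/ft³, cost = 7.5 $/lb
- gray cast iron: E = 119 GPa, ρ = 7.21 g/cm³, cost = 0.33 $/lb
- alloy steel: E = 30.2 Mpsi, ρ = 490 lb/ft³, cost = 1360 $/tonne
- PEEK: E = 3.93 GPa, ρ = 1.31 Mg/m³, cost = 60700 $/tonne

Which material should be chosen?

gray cast iron

Convert each candidate to consistent units, then evaluate M:
  commercially pure titanium: E = 107.8 GPa, ρ = 4517 kg/m³, cost = 16.53 $/kg
  gray cast iron: E = 119.0 GPa, ρ = 7210 kg/m³, cost = 0.7275 $/kg
  alloy steel: E = 208.2 GPa, ρ = 7849 kg/m³, cost = 1.360 $/kg
  PEEK: E = 3.930 GPa, ρ = 1310 kg/m³, cost = 60.70 $/kg
  gray cast iron: M = 22.7 MN·m per $
  alloy steel: M = 19.5 MN·m per $
  commercially pure titanium: M = 1.44 MN·m per $
  PEEK: M = 0.0494 MN·m per $
Gray cast iron has the largest M.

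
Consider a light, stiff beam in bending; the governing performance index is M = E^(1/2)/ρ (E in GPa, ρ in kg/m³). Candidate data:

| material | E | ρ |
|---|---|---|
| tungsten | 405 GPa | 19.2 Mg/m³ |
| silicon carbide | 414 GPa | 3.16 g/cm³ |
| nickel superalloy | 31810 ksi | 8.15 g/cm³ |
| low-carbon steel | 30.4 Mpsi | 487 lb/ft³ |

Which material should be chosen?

silicon carbide

After converting to SI:
  tungsten: E = 405.0 GPa, ρ = 19200 kg/m³
  silicon carbide: E = 414.0 GPa, ρ = 3160 kg/m³
  nickel superalloy: E = 219.3 GPa, ρ = 8150 kg/m³
  low-carbon steel: E = 209.6 GPa, ρ = 7801 kg/m³
  silicon carbide: M = 6.44×10⁻³
  low-carbon steel: M = 1.86×10⁻³
  nickel superalloy: M = 1.82×10⁻³
  tungsten: M = 1.05×10⁻³
Highest index: silicon carbide.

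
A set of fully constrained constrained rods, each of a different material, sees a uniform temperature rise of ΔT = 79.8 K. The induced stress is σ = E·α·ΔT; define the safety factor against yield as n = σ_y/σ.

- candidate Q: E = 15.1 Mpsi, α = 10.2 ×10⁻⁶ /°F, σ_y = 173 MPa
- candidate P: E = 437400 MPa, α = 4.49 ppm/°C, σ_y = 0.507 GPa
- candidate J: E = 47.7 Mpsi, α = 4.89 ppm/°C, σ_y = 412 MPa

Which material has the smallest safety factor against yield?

candidate Q

With everything in SI (GPa, ×10⁻⁶/K, MPa):
  candidate Q: E = 104.1, α = 18.4, σ_y = 173.0 → σ = 153 MPa, n = 1.13
  candidate P: E = 437.4, α = 4.49, σ_y = 507.0 → σ = 157 MPa, n = 3.24
  candidate J: E = 328.9, α = 4.89, σ_y = 412.0 → σ = 128 MPa, n = 3.21
Smallest n: candidate Q with n = 1.13.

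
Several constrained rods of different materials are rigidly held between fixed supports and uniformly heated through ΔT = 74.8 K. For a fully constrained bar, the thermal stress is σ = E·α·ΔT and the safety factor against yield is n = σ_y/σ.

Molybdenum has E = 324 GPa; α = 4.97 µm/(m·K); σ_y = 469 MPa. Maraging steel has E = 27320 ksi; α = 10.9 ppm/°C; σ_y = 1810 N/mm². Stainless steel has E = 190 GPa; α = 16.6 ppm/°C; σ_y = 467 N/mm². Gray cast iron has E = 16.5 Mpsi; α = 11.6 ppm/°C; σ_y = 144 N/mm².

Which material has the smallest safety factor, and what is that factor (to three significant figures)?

gray cast iron, n = 1.46

Converting E to GPa, α to ×10⁻⁶/K, σ_y to MPa, then σ and n for each:
  molybdenum: E = 324.0, α = 4.97, σ_y = 469.0 → σ = 120 MPa, n = 3.89
  maraging steel: E = 188.4, α = 10.9, σ_y = 1810 → σ = 154 MPa, n = 11.8
  stainless steel: E = 190.0, α = 16.6, σ_y = 467.0 → σ = 236 MPa, n = 1.98
  gray cast iron: E = 113.8, α = 11.6, σ_y = 144.0 → σ = 98.7 MPa, n = 1.46
The minimum is gray cast iron at n = 1.46.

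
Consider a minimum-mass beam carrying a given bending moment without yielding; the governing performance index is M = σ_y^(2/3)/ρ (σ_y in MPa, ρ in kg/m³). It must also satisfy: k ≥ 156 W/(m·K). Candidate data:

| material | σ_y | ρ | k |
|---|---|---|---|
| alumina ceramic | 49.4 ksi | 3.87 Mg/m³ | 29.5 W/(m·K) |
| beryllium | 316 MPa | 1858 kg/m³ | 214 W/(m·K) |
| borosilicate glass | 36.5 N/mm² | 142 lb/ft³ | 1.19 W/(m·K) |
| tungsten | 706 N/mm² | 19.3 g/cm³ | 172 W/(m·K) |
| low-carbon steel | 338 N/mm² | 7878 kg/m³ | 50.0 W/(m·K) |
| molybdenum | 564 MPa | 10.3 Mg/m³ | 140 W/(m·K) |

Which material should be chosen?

beryllium

Screen on constraints: k ≥ 156 W/(m·K). Survivors: beryllium, tungsten.
Normalizing units and computing the index:
  beryllium: σ_y = 316.0 MPa, ρ = 1858 kg/m³
  tungsten: σ_y = 706.0 MPa, ρ = 19300 kg/m³
  beryllium: M = 25.0×10⁻³
  tungsten: M = 4.11×10⁻³
Highest index: beryllium.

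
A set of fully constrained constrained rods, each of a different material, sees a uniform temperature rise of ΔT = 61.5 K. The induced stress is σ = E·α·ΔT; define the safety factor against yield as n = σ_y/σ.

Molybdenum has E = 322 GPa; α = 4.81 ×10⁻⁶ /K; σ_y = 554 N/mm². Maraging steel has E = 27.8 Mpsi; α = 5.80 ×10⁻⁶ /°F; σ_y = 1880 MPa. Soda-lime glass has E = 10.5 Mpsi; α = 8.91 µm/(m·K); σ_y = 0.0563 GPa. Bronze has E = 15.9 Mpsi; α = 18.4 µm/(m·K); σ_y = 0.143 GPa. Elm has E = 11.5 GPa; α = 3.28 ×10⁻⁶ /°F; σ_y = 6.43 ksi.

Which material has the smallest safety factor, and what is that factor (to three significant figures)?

Per material, after unit conversion:
  molybdenum: E = 322.0, α = 4.81, σ_y = 554.0 → σ = 95.3 MPa, n = 5.82
  maraging steel: E = 191.7, α = 10.4, σ_y = 1880 → σ = 123 MPa, n = 15.3
  soda-lime glass: E = 72.39, α = 8.91, σ_y = 56.30 → σ = 39.7 MPa, n = 1.42
  bronze: E = 109.6, α = 18.4, σ_y = 143.0 → σ = 124 MPa, n = 1.15
  elm: E = 11.50, α = 5.90, σ_y = 44.33 → σ = 4.18 MPa, n = 10.6
Bronze has the lowest safety factor, n = 1.15.

bronze, n = 1.15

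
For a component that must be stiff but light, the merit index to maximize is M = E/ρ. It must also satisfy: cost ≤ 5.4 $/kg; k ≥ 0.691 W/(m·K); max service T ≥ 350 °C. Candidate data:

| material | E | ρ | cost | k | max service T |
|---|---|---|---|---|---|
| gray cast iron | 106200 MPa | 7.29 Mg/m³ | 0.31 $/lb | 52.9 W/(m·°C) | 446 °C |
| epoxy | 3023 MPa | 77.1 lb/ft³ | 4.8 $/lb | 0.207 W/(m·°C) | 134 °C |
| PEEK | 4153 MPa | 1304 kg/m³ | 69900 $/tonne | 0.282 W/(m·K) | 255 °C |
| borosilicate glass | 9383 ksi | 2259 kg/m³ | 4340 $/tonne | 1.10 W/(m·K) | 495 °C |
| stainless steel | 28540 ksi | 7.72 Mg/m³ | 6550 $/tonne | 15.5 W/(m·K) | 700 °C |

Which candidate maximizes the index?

Screen on constraints: cost ≤ 5.4 $/kg; k ≥ 0.691 W/(m·K); max service T ≥ 350 °C. Survivors: gray cast iron, borosilicate glass.
Convert each candidate to consistent units, then evaluate M:
  gray cast iron: E = 106.2 GPa, ρ = 7290 kg/m³
  borosilicate glass: E = 64.69 GPa, ρ = 2259 kg/m³
  borosilicate glass: M = 28.6 MN·m/kg
  gray cast iron: M = 14.6 MN·m/kg
Borosilicate glass ranks first.

borosilicate glass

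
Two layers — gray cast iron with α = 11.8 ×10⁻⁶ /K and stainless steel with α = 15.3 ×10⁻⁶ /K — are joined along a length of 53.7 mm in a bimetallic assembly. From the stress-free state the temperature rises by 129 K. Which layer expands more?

stainless steel

α(gray cast iron) = 11.8×10⁻⁶/K vs α(stainless steel) = 15.3×10⁻⁶/K.
Higher α expands more for the same ΔT: stainless steel.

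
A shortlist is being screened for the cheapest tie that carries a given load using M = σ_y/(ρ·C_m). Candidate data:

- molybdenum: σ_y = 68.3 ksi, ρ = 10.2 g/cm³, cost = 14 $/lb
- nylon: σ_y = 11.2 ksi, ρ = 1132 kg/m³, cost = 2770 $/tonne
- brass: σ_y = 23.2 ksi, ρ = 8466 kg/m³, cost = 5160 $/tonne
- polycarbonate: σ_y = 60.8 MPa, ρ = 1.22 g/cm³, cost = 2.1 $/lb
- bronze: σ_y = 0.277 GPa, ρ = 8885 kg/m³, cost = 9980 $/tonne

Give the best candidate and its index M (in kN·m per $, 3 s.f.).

nylon, M = 24.6 kN·m per $

In SI units:
  molybdenum: σ_y = 470.9 MPa, ρ = 10200 kg/m³, cost = 30.86 $/kg
  nylon: σ_y = 77.22 MPa, ρ = 1132 kg/m³, cost = 2.770 $/kg
  brass: σ_y = 160.0 MPa, ρ = 8466 kg/m³, cost = 5.160 $/kg
  polycarbonate: σ_y = 60.80 MPa, ρ = 1220 kg/m³, cost = 4.630 $/kg
  bronze: σ_y = 277.0 MPa, ρ = 8885 kg/m³, cost = 9.980 $/kg
  nylon: M = 24.6 kN·m per $
  polycarbonate: M = 10.8 kN·m per $
  brass: M = 3.66 kN·m per $
  bronze: M = 3.12 kN·m per $
  molybdenum: M = 1.50 kN·m per $
Nylon ranks first.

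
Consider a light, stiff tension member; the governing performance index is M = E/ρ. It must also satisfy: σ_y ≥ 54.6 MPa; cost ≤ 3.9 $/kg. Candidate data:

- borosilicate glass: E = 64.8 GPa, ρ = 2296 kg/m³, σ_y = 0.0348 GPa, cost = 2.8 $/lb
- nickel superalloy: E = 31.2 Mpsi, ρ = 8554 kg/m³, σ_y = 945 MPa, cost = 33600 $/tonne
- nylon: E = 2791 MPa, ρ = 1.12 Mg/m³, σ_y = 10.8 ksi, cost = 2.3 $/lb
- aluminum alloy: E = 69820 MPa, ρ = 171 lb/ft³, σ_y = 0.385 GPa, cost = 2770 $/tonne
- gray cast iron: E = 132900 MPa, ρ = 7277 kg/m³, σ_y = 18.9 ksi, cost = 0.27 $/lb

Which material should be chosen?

aluminum alloy

Screen on constraints: σ_y ≥ 54.6 MPa; cost ≤ 3.9 $/kg. Survivors: aluminum alloy, gray cast iron.
Convert each candidate to consistent units, then evaluate M:
  aluminum alloy: E = 69.82 GPa, ρ = 2739 kg/m³
  gray cast iron: E = 132.9 GPa, ρ = 7277 kg/m³
  aluminum alloy: M = 25.5 MN·m/kg
  gray cast iron: M = 18.3 MN·m/kg
Aluminum alloy ranks first.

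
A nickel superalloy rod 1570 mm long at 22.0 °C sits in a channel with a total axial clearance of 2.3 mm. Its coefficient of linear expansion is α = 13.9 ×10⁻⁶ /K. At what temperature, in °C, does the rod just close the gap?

127 °C

α·L₀·ΔT = 2.3 mm ⇒ ΔT = 2.3 / (13.9×10⁻⁶ × 1570.0) = 105.4 K.
T = 22.0 + 105.4 = 127.4 °C.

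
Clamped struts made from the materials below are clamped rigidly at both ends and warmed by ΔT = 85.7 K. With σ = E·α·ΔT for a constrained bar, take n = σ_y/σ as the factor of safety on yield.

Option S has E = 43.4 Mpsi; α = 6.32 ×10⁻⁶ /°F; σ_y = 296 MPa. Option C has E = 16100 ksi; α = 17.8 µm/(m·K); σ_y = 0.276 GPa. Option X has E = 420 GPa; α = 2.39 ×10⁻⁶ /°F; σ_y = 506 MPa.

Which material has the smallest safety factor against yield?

Converting E to GPa, α to ×10⁻⁶/K, σ_y to MPa, then σ and n for each:
  option S: E = 299.2, α = 11.4, σ_y = 296.0 → σ = 292 MPa, n = 1.01
  option C: E = 111.0, α = 17.8, σ_y = 276.0 → σ = 169 MPa, n = 1.63
  option X: E = 420.0, α = 4.30, σ_y = 506.0 → σ = 155 MPa, n = 3.27
Smallest n: option S with n = 1.01.

option S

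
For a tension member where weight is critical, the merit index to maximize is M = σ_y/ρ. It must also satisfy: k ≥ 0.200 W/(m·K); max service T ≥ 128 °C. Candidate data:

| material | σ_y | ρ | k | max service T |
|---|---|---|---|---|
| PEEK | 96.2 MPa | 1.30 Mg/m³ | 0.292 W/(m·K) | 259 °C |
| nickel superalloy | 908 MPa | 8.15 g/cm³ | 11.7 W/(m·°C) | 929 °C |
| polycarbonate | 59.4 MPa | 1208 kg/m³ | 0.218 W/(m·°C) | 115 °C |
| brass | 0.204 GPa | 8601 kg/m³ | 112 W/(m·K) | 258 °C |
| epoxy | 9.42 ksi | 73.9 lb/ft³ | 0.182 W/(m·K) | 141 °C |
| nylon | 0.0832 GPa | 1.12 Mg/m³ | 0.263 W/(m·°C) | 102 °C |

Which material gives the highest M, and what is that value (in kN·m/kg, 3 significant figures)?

Screen on constraints: k ≥ 0.200 W/(m·K); max service T ≥ 128 °C. Survivors: PEEK, nickel superalloy, brass.
Normalizing units and computing the index:
  PEEK: σ_y = 96.20 MPa, ρ = 1300 kg/m³
  nickel superalloy: σ_y = 908.0 MPa, ρ = 8150 kg/m³
  brass: σ_y = 204.0 MPa, ρ = 8601 kg/m³
  nickel superalloy: M = 111 kN·m/kg
  PEEK: M = 74.0 kN·m/kg
  brass: M = 23.7 kN·m/kg
Nickel superalloy has the largest M.

nickel superalloy, M = 111 kN·m/kg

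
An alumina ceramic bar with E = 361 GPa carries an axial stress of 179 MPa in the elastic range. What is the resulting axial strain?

4.96×10⁻⁴

ε = σ/E = 179 / 361000 = 4.96×10⁻⁴.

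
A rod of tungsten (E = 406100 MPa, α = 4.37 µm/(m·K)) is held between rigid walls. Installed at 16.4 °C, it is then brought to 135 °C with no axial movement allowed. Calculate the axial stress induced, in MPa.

E = 406100 MPa = 406.1 GPa.
ΔT = 118.6 K. Constrained thermal stress σ = E·α·ΔT = 406.1×10³ MPa × 4.37×10⁻⁶ × 118.6 = 210 MPa (compressive).

210 MPa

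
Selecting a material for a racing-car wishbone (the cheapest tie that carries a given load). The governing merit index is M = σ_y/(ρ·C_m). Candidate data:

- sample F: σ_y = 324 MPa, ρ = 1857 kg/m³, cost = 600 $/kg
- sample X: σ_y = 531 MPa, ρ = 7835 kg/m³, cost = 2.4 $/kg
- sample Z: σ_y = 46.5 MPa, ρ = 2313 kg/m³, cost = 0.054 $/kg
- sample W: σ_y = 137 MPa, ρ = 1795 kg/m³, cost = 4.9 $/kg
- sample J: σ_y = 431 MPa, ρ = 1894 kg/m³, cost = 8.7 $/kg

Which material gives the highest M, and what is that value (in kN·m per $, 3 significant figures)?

Evaluate M for each candidate:
  sample Z: M = 372 kN·m per $
  sample X: M = 28.2 kN·m per $
  sample J: M = 26.2 kN·m per $
  sample W: M = 15.6 kN·m per $
  sample F: M = 0.291 kN·m per $
Highest index: sample Z.

sample Z, M = 372 kN·m per $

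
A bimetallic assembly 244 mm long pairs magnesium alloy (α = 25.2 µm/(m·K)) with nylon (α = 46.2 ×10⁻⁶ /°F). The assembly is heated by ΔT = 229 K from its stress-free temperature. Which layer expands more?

nylon: α = 46.2×10⁻⁶/°F × 9/5 = 83.2×10⁻⁶/K.
α(magnesium alloy) = 25.2×10⁻⁶/K vs α(nylon) = 83.2×10⁻⁶/K.
Higher α expands more for the same ΔT: nylon.

nylon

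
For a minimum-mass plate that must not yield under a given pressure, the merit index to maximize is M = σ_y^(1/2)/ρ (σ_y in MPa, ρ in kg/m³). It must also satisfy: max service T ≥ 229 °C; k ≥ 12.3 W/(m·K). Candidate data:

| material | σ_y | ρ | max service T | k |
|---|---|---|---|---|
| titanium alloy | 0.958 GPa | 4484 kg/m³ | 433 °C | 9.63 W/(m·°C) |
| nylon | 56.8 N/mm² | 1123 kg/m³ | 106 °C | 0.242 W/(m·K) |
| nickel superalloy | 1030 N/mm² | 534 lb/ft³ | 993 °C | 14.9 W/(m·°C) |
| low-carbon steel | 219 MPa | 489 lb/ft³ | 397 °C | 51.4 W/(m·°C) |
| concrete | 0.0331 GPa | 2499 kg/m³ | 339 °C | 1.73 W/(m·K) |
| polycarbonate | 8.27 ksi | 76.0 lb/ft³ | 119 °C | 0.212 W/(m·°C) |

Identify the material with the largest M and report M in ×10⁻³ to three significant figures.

Screen on constraints: max service T ≥ 229 °C; k ≥ 12.3 W/(m·K). Survivors: nickel superalloy, low-carbon steel.
Normalizing units and computing the index:
  nickel superalloy: σ_y = 1030 MPa, ρ = 8554 kg/m³
  low-carbon steel: σ_y = 219.0 MPa, ρ = 7833 kg/m³
  nickel superalloy: M = 3.75×10⁻³
  low-carbon steel: M = 1.89×10⁻³
Nickel superalloy has the largest M.

nickel superalloy, M = 3.75×10⁻³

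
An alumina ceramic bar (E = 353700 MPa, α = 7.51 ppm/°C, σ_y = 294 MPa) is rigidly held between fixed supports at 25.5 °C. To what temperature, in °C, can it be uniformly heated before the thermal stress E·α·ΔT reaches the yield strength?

136 °C

E = 353700 MPa = 353.7 GPa.
E·α·ΔT = 294.0 MPa ⇒ ΔT = 294.0 / (353.7×10³ × 7.51×10⁻⁶) = 110.7 K.
T = 25.5 + 110.7 = 136.2 °C.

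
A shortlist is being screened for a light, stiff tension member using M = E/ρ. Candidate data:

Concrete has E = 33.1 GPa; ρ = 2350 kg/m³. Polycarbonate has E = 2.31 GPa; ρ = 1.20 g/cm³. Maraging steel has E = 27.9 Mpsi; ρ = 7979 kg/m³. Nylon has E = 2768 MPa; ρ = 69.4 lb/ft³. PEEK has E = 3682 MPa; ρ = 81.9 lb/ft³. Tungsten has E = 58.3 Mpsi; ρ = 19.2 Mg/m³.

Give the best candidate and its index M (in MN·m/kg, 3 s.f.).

maraging steel, M = 24.1 MN·m/kg

Convert each candidate to consistent units, then evaluate M:
  concrete: E = 33.10 GPa, ρ = 2350 kg/m³
  polycarbonate: E = 2.310 GPa, ρ = 1200 kg/m³
  maraging steel: E = 192.4 GPa, ρ = 7979 kg/m³
  nylon: E = 2.768 GPa, ρ = 1112 kg/m³
  PEEK: E = 3.682 GPa, ρ = 1312 kg/m³
  tungsten: E = 402.0 GPa, ρ = 19200 kg/m³
  maraging steel: M = 24.1 MN·m/kg
  tungsten: M = 20.9 MN·m/kg
  concrete: M = 14.1 MN·m/kg
  PEEK: M = 2.81 MN·m/kg
  nylon: M = 2.49 MN·m/kg
  polycarbonate: M = 1.92 MN·m/kg
Maraging steel ranks first.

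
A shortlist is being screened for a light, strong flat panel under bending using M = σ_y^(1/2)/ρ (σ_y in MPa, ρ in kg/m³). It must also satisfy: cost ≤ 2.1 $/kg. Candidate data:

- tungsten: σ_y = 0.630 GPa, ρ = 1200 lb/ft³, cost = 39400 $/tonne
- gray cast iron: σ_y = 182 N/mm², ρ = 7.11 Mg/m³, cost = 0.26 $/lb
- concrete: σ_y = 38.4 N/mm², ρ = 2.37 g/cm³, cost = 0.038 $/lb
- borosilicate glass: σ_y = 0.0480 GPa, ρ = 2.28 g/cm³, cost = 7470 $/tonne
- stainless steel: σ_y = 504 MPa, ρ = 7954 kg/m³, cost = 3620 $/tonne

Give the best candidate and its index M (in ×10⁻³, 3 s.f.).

concrete, M = 2.61×10⁻³

Screen on constraints: cost ≤ 2.1 $/kg. Survivors: gray cast iron, concrete.
Convert each candidate to consistent units, then evaluate M:
  gray cast iron: σ_y = 182.0 MPa, ρ = 7110 kg/m³
  concrete: σ_y = 38.40 MPa, ρ = 2370 kg/m³
  concrete: M = 2.61×10⁻³
  gray cast iron: M = 1.90×10⁻³
The maximum is for concrete.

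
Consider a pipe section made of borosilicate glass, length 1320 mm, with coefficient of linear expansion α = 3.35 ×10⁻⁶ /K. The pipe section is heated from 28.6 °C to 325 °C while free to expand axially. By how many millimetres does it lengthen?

ΔT = 325 − 28.6 = 296.4 K.
ΔL = α·L₀·ΔT = 3.35×10⁻⁶ × 1320 mm × 296.4 K = 1.31 mm.

1.31 mm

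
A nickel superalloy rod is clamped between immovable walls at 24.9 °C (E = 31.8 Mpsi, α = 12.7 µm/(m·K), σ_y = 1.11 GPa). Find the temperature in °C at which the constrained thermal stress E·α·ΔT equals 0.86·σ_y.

E = 31.8 Mpsi = 219.3 GPa.
σ_y = 1.11 GPa = 1110 MPa.
E·α·ΔT = 954.6 MPa ⇒ ΔT = 954.6 / (219.3×10³ × 12.7×10⁻⁶) = 342.8 K.
T = 24.9 + 342.8 = 367.7 °C.

368 °C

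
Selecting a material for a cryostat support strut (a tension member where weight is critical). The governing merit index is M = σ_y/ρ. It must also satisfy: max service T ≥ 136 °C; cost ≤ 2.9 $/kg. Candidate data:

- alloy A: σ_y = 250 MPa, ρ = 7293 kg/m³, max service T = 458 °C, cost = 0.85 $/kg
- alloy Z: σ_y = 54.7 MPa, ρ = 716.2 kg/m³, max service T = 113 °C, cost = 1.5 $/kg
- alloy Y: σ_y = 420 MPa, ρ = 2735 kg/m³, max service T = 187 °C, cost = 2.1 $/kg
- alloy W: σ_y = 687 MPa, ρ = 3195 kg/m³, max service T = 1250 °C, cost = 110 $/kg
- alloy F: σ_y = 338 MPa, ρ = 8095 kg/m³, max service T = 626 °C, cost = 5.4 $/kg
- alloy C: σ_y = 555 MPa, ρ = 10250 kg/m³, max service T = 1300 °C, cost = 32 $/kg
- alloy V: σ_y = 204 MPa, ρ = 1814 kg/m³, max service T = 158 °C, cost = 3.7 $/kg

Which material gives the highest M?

alloy Y

Screen on constraints: max service T ≥ 136 °C; cost ≤ 2.9 $/kg. Survivors: alloy A, alloy Y.
Per-candidate index values:
  alloy Y: M = 154 kN·m/kg
  alloy A: M = 34.3 kN·m/kg
Highest index: alloy Y.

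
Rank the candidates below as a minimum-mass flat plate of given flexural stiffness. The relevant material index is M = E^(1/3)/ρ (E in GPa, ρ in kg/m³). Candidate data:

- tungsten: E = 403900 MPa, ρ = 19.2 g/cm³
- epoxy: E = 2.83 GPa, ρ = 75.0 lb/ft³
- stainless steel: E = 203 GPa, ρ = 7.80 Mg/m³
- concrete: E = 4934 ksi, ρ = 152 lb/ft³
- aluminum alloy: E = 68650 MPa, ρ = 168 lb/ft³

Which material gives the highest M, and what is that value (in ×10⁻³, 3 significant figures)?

After converting to SI:
  tungsten: E = 403.9 GPa, ρ = 19200 kg/m³
  epoxy: E = 2.830 GPa, ρ = 1201 kg/m³
  stainless steel: E = 203.0 GPa, ρ = 7800 kg/m³
  concrete: E = 34.02 GPa, ρ = 2435 kg/m³
  aluminum alloy: E = 68.65 GPa, ρ = 2691 kg/m³
  aluminum alloy: M = 1.52×10⁻³
  concrete: M = 1.33×10⁻³
  epoxy: M = 1.18×10⁻³
  stainless steel: M = 0.753×10⁻³
  tungsten: M = 0.385×10⁻³
Aluminum alloy ranks first.

aluminum alloy, M = 1.52×10⁻³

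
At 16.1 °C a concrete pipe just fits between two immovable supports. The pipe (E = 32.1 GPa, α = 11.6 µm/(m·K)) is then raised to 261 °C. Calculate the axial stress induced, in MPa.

ΔT = 244.9 K. Constrained thermal stress σ = E·α·ΔT = 32.10×10³ MPa × 11.6×10⁻⁶ × 244.9 = 91.2 MPa (compressive).

91.2 MPa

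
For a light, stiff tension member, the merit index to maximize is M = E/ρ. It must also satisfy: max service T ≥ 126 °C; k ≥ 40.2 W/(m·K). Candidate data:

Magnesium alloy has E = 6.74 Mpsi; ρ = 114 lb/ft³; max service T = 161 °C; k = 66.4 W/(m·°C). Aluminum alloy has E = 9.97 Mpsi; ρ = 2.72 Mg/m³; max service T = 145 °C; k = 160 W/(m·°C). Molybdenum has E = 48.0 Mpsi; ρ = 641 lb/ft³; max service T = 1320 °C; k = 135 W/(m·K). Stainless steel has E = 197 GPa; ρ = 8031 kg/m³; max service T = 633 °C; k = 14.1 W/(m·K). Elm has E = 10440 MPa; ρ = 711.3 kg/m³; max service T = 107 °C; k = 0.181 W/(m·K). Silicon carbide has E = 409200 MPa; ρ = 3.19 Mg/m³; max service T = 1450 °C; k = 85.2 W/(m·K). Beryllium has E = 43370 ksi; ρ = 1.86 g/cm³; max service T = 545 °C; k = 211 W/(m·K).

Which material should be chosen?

beryllium

Screen on constraints: max service T ≥ 126 °C; k ≥ 40.2 W/(m·K). Survivors: magnesium alloy, aluminum alloy, molybdenum, silicon carbide, beryllium.
Putting every candidate on a common basis:
  magnesium alloy: E = 46.47 GPa, ρ = 1826 kg/m³
  aluminum alloy: E = 68.74 GPa, ρ = 2720 kg/m³
  molybdenum: E = 330.9 GPa, ρ = 10270 kg/m³
  silicon carbide: E = 409.2 GPa, ρ = 3190 kg/m³
  beryllium: E = 299.0 GPa, ρ = 1860 kg/m³
  beryllium: M = 161 MN·m/kg
  silicon carbide: M = 128 MN·m/kg
  molybdenum: M = 32.2 MN·m/kg
  magnesium alloy: M = 25.4 MN·m/kg
  aluminum alloy: M = 25.3 MN·m/kg
Beryllium ranks first.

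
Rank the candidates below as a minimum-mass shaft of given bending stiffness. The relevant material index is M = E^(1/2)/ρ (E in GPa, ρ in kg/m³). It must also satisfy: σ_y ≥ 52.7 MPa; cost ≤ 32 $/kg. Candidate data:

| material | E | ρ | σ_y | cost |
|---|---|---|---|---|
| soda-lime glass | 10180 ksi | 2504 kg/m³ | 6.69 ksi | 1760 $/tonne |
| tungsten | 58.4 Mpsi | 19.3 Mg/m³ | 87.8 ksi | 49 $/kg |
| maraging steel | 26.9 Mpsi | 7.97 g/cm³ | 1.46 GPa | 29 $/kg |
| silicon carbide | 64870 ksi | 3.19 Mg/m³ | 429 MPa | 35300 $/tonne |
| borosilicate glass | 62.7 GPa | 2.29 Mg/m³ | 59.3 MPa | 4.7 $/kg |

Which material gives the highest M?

borosilicate glass

Screen on constraints: σ_y ≥ 52.7 MPa; cost ≤ 32 $/kg. Survivors: maraging steel, borosilicate glass.
Convert each candidate to consistent units, then evaluate M:
  maraging steel: E = 185.5 GPa, ρ = 7970 kg/m³
  borosilicate glass: E = 62.70 GPa, ρ = 2290 kg/m³
  borosilicate glass: M = 3.46×10⁻³
  maraging steel: M = 1.71×10⁻³
Highest index: borosilicate glass.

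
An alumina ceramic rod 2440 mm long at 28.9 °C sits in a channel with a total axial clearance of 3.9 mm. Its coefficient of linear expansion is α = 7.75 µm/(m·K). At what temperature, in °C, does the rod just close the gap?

α·L₀·ΔT = 3.9 mm ⇒ ΔT = 3.9 / (7.75×10⁻⁶ × 2440.0) = 206.2 K.
T = 28.9 + 206.2 = 235.1 °C.

235 °C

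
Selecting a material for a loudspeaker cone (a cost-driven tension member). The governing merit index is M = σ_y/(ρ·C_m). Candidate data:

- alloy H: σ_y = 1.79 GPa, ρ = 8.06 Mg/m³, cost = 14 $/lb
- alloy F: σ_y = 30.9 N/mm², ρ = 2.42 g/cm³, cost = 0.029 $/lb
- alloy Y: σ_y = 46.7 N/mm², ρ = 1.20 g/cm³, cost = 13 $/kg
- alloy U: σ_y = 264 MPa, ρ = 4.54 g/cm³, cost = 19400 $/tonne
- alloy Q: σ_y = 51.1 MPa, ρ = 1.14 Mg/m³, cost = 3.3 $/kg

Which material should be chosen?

alloy F

Putting every candidate on a common basis:
  alloy H: σ_y = 1790 MPa, ρ = 8060 kg/m³, cost = 30.86 $/kg
  alloy F: σ_y = 30.90 MPa, ρ = 2420 kg/m³, cost = 0.06393 $/kg
  alloy Y: σ_y = 46.70 MPa, ρ = 1200 kg/m³, cost = 13.00 $/kg
  alloy U: σ_y = 264.0 MPa, ρ = 4540 kg/m³, cost = 19.40 $/kg
  alloy Q: σ_y = 51.10 MPa, ρ = 1140 kg/m³, cost = 3.300 $/kg
  alloy F: M = 200 kN·m per $
  alloy Q: M = 13.6 kN·m per $
  alloy H: M = 7.20 kN·m per $
  alloy U: M = 3.00 kN·m per $
  alloy Y: M = 2.99 kN·m per $
Alloy F has the largest M.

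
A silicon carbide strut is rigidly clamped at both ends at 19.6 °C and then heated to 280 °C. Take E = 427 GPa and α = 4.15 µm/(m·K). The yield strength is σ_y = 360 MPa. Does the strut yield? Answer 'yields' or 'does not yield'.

ΔT = 260.4 K. Constrained thermal stress σ = E·α·ΔT = 427.0×10³ MPa × 4.15×10⁻⁶ × 260.4 = 461 MPa (compressive).
Compare to σ_y = 360 MPa: σ ≥ σ_y, so it yields.

yields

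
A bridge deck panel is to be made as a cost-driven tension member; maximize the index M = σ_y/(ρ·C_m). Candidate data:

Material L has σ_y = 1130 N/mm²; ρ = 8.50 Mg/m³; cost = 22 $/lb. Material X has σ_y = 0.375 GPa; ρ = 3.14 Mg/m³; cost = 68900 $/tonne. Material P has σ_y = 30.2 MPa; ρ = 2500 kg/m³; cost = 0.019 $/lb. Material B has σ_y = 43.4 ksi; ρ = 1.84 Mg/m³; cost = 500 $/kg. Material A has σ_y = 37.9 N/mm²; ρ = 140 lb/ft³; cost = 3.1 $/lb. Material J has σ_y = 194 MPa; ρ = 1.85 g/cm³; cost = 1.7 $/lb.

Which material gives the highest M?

material P

In SI units:
  material L: σ_y = 1130 MPa, ρ = 8500 kg/m³, cost = 48.50 $/kg
  material X: σ_y = 375.0 MPa, ρ = 3140 kg/m³, cost = 68.90 $/kg
  material P: σ_y = 30.20 MPa, ρ = 2500 kg/m³, cost = 0.04189 $/kg
  material B: σ_y = 299.2 MPa, ρ = 1840 kg/m³, cost = 500.0 $/kg
  material A: σ_y = 37.90 MPa, ρ = 2243 kg/m³, cost = 6.834 $/kg
  material J: σ_y = 194.0 MPa, ρ = 1850 kg/m³, cost = 3.748 $/kg
  material P: M = 288 kN·m per $
  material J: M = 28.0 kN·m per $
  material L: M = 2.74 kN·m per $
  material A: M = 2.47 kN·m per $
  material X: M = 1.73 kN·m per $
  material B: M = 0.325 kN·m per $
Material P has the largest M.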